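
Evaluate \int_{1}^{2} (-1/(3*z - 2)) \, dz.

An antiderivative is F(z) = -log(3*z - 2)/3.
Then F(2) - F(1) = (-2*log(2)/3) - (0) = -2*log(2)/3.

-2*log(2)/3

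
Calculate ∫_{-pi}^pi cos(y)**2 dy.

Use the identity cos^2(y) = (1 + cos(2*y))/2.
An antiderivative is F(y) = y/2 + sin(2*y)/4.
Then F(pi) - F(-pi) = (pi/2) - (-pi/2) = pi.

pi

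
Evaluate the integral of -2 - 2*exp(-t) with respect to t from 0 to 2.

An antiderivative is F(t) = -2*t + 2*exp(-t).
Then F(2) - F(0) = (-4 + 2*exp(-2)) - (2) = -6 + 2*exp(-2).

-6 + 2*exp(-2)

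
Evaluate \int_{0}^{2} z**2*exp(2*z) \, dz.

-1/4 + 5*exp(4)/4

Integrate by parts twice (u = z^2, dv = exp(2*z) dz).
An antiderivative is F(z) = (2*z**2 - 2*z + 1)*exp(2*z)/4.
Then F(2) - F(0) = (5*exp(4)/4) - (1/4) = -1/4 + 5*exp(4)/4.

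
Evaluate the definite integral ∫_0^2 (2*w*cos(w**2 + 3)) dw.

-sin(3) + sin(7)

Let u = w**2 + 3, so du = 2*w dw. When w = 0, u = 3; when w = 2, u = 7.
The integral becomes ∫ cos(u) du from 3 to 7, with antiderivative sin(u).
Back in w: F(w) = sin(w**2 + 3).
Then F(2) - F(0) = (sin(7)) - (sin(3)) = -sin(3) + sin(7).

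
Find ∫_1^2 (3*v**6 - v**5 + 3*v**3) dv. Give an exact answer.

1545/28

By the power rule, an antiderivative is F(v) = 3*v**7/7 - v**6/6 + 3*v**4/4.
Then F(2) - F(1) = (1180/21) - (85/84) = 1545/28.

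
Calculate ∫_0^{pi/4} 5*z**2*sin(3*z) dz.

Integrate by parts twice (u = z^2, dv = 5*sin(3*z) dz).
An antiderivative is F(z) = -5*z**2*cos(3*z)/3 + 10*z*sin(3*z)/9 + 10*cos(3*z)/27.
Then F(pi/4) - F(0) = (5*sqrt(2)*(-32 + 24*pi + 9*pi**2)/864) - (10/27) = -10/27 - 5*sqrt(2)/27 + 5*sqrt(2)*pi/36 + 5*sqrt(2)*pi**2/96.

-10/27 - 5*sqrt(2)/27 + 5*sqrt(2)*pi/36 + 5*sqrt(2)*pi**2/96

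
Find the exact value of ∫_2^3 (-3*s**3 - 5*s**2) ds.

-965/12

By the power rule, an antiderivative is F(s) = -3*s**4/4 - 5*s**3/3.
Then F(3) - F(2) = (-423/4) - (-76/3) = -965/12.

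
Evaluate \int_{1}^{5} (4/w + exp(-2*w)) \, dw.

An antiderivative is F(w) = 4*log(w) - exp(-2*w)/2.
Then F(5) - F(1) = (-exp(-10)/2 + 4*log(5)) - (-exp(-2)/2) = (-1 + exp(8) + 8*exp(10)*log(5))*exp(-10)/2.

(-1 + exp(8) + 8*exp(10)*log(5))*exp(-10)/2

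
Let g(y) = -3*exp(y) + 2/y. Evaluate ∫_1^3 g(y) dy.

-3*exp(3) + log(9) + 3*exp(1)

An antiderivative is F(y) = -3*exp(y) + 2*log(y).
Then F(3) - F(1) = (-3*exp(3) + log(9)) - (-3*exp(1)) = -3*exp(3) + log(9) + 3*exp(1).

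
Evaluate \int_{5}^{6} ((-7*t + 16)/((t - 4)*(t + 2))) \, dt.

Factor the denominator: t**2 - 2*t - 8 = (t + 2)(t - 4).
Partial fractions: (-7*t + 16)/((t - 4)*(t + 2)) = -5/(t + 2) - 2/(t - 4).
An antiderivative is F(t) = -2*log(t - 4) - 5*log(t + 2).
Then F(6) - F(5) = (-17*log(2)) - (-5*log(7)) = -17*log(2) + 5*log(7).

-17*log(2) + 5*log(7)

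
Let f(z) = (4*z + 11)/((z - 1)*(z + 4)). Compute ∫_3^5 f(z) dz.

log(72/7)

Factor the denominator: z**2 + 3*z - 4 = (z + 4)(z - 1).
Partial fractions: (4*z + 11)/((z - 1)*(z + 4)) = 1/(z + 4) + 3/(z - 1).
An antiderivative is F(z) = 3*log(z - 1) + log(z + 4).
Then F(5) - F(3) = (2*log(3) + 6*log(2)) - (log(56)) = log(72/7).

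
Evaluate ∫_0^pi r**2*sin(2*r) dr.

Integrate by parts twice (u = r^2, dv = sin(2*r) dr).
An antiderivative is F(r) = -r**2*cos(2*r)/2 + r*sin(2*r)/2 + cos(2*r)/4.
Then F(pi) - F(0) = (1/4 - pi**2/2) - (1/4) = -pi**2/2.

-pi**2/2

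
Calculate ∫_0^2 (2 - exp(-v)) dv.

An antiderivative is F(v) = 2*v + exp(-v).
Then F(2) - F(0) = (exp(-2) + 4) - (1) = exp(-2) + 3.

exp(-2) + 3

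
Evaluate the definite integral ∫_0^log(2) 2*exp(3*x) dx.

Let u = exp(x), so du = exp(x) dx. When x = 0, u = 1; when x = log(2), u = 2.
The integral becomes 2·∫ u**2 du from 1 to 2, with antiderivative 2*u**3/3.
Back in x: F(x) = 2*exp(3*x)/3.
Then F(log(2)) - F(0) = (16/3) - (2/3) = 14/3.

14/3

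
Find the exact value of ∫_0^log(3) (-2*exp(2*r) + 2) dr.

-8 + 2*log(3)

An antiderivative is F(r) = -exp(2*r) + 2*r.
Then F(log(3)) - F(0) = (-9 + log(9)) - (-1) = -8 + 2*log(3).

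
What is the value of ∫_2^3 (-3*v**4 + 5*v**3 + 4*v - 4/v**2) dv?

By the power rule, an antiderivative is F(v) = -3*v**5/5 + 5*v**4/4 + 2*v**2 + 4/v.
Then F(3) - F(2) = (-1513/60) - (54/5) = -2161/60.

-2161/60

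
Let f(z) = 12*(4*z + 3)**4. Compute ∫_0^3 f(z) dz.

2277396/5

Let u = 4*z + 3, so du = 4 dz. When z = 0, u = 3; when z = 3, u = 15.
The integral becomes 3·∫ u**4 du from 3 to 15, with antiderivative 3*u**5/5.
Back in z: F(z) = 3*(4*z + 3)**5/5.
Then F(3) - F(0) = (455625) - (729/5) = 2277396/5.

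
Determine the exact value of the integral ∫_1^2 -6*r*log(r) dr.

Integrate by parts once (u = ln r, dv = -6*r dr).
An antiderivative is F(r) = -3*r**2*(2*log(r) - 1)/2.
Then F(2) - F(1) = (6 - 12*log(2)) - (3/2) = 9/2 - 12*log(2).

9/2 - 12*log(2)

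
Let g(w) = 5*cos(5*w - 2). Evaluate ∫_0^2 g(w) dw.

sin(2) + sin(8)

Let u = 5*w - 2, so du = 5 dw. When w = 0, u = -2; when w = 2, u = 8.
The integral becomes ∫ cos(u) du from -2 to 8, with antiderivative sin(u).
Back in w: F(w) = sin(5*w - 2).
Then F(2) - F(0) = (sin(8)) - (-sin(2)) = sin(2) + sin(8).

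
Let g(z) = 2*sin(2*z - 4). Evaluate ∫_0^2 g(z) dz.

Let u = 2*z - 4, so du = 2 dz. When z = 0, u = -4; when z = 2, u = 0.
The integral becomes ∫ sin(u) du from -4 to 0, with antiderivative -cos(u).
Back in z: F(z) = -cos(2*z - 4).
Then F(2) - F(0) = (-1) - (-cos(4)) = -1 + cos(4).

-1 + cos(4)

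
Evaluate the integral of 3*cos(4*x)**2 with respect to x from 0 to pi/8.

3*pi/16

Use the identity cos^2(4*x) = (1 + cos(8*x))/2.
An antiderivative is F(x) = 3*x/2 + 3*sin(8*x)/16.
Then F(pi/8) - F(0) = (3*pi/16) - (0) = 3*pi/16.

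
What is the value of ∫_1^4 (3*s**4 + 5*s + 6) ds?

By the power rule, an antiderivative is F(s) = 3*s**5/5 + 5*s**2/2 + 6*s.
Then F(4) - F(1) = (3392/5) - (91/10) = 6693/10.

6693/10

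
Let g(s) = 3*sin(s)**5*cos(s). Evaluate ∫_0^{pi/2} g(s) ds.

1/2

Let u = sin(s), so du = cos(s) ds. When s = 0, u = 0; when s = pi/2, u = 1.
The integral becomes 3·∫ u**5 du from 0 to 1, with antiderivative u**6/2.
Back in s: F(s) = sin(s)**6/2.
Then F(pi/2) - F(0) = (1/2) - (0) = 1/2.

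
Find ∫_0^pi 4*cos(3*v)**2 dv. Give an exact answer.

2*pi

Use the identity cos^2(3*v) = (1 + cos(6*v))/2.
An antiderivative is F(v) = 2*v + sin(6*v)/3.
Then F(pi) - F(0) = (2*pi) - (0) = 2*pi.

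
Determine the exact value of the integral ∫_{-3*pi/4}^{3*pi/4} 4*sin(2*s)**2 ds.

Use the identity sin^2(2*s) = (1 - cos(4*s))/2.
An antiderivative is F(s) = 2*s - sin(4*s)/2.
Then F(3*pi/4) - F(-3*pi/4) = (3*pi/2) - (-3*pi/2) = 3*pi.

3*pi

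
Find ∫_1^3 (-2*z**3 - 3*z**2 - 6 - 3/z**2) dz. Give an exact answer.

By the power rule, an antiderivative is F(z) = -z**4/2 - z**3 - 6*z + 3/z.
Then F(3) - F(1) = (-169/2) - (-9/2) = -80.

-80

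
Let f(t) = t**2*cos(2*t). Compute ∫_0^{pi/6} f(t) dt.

-sqrt(3)/8 + sqrt(3)*pi**2/144 + pi/24

Integrate by parts twice (u = t^2, dv = cos(2*t) dt).
An antiderivative is F(t) = t**2*sin(2*t)/2 + t*cos(2*t)/2 - sin(2*t)/4.
Then F(pi/6) - F(0) = (-sqrt(3)/8 + sqrt(3)*pi**2/144 + pi/24) - (0) = -sqrt(3)/8 + sqrt(3)*pi**2/144 + pi/24.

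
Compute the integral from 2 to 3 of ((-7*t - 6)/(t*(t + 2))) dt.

Factor the denominator: t**2 + 2*t = (t + 2)t.
Partial fractions: (-7*t - 6)/(t*(t + 2)) = -4/(t + 2) - 3/t.
An antiderivative is F(t) = -3*log(t) - 4*log(t + 2).
Then F(3) - F(2) = (-4*log(5) - 3*log(3)) - (-11*log(2)) = -4*log(5) - 3*log(3) + 11*log(2).

-4*log(5) - 3*log(3) + 11*log(2)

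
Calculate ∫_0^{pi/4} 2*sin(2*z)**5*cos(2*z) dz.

1/6

Let u = sin(2*z), so du = 2*cos(2*z) dz. When z = 0, u = 0; when z = pi/4, u = 1.
The integral becomes ∫ u**5 du from 0 to 1, with antiderivative u**6/6.
Back in z: F(z) = sin(2*z)**6/6.
Then F(pi/4) - F(0) = (1/6) - (0) = 1/6.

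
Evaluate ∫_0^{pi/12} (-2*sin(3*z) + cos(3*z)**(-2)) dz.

-1/3 + sqrt(2)/3

An antiderivative is F(z) = 2*cos(3*z)/3 + tan(3*z)/3.
Then F(pi/12) - F(0) = (1/3 + sqrt(2)/3) - (2/3) = -1/3 + sqrt(2)/3.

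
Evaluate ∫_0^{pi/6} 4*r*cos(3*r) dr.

Integrate by parts once (u = r, dv = 4*cos(3*r) dr).
An antiderivative is F(r) = 4*r*sin(3*r)/3 + 4*cos(3*r)/9.
Then F(pi/6) - F(0) = (2*pi/9) - (4/9) = -4/9 + 2*pi/9.

-4/9 + 2*pi/9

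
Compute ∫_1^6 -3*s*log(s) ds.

Integrate by parts once (u = ln s, dv = -3*s ds).
An antiderivative is F(s) = -3*s**2*(2*log(s) - 1)/4.
Then F(6) - F(1) = (-54*log(3) - 54*log(2) + 27) - (3/4) = -54*log(3) - 54*log(2) + 105/4.

-54*log(3) - 54*log(2) + 105/4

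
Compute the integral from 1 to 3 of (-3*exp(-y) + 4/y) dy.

-3*exp(-1) + 3*exp(-3) + 4*log(3)

An antiderivative is F(y) = 4*log(y) + 3*exp(-y).
Then F(3) - F(1) = (3*exp(-3) + 4*log(3)) - (3*exp(-1)) = -3*exp(-1) + 3*exp(-3) + 4*log(3).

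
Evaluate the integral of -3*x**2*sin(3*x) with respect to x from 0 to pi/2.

Integrate by parts twice (u = x^2, dv = -3*sin(3*x) dx).
An antiderivative is F(x) = x**2*cos(3*x) - 2*x*sin(3*x)/3 - 2*cos(3*x)/9.
Then F(pi/2) - F(0) = (pi/3) - (-2/9) = 2/9 + pi/3.

2/9 + pi/3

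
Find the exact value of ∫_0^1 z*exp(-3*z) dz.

(-4 + exp(3))*exp(-3)/9

Integrate by parts once (u = z, dv = exp(-3*z) dz).
An antiderivative is F(z) = (-3*z - 1)*exp(-3*z)/9.
Then F(1) - F(0) = (-4*exp(-3)/9) - (-1/9) = (-4 + exp(3))*exp(-3)/9.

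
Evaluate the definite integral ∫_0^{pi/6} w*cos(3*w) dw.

Integrate by parts once (u = w, dv = cos(3*w) dw).
An antiderivative is F(w) = w*sin(3*w)/3 + cos(3*w)/9.
Then F(pi/6) - F(0) = (pi/18) - (1/9) = -1/9 + pi/18.

-1/9 + pi/18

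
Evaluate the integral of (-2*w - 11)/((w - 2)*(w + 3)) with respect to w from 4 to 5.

-3*log(3) - log(7) + 6*log(2)

Factor the denominator: w**2 + w - 6 = (w + 3)(w - 2).
Partial fractions: (-2*w - 11)/((w - 2)*(w + 3)) = 1/(w + 3) - 3/(w - 2).
An antiderivative is F(w) = -3*log(w - 2) + log(w + 3).
Then F(5) - F(4) = (log(8/27)) - (log(7/8)) = -3*log(3) - log(7) + 6*log(2).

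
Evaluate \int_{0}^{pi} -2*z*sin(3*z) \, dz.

Integrate by parts once (u = z, dv = -2*sin(3*z) dz).
An antiderivative is F(z) = 2*z*cos(3*z)/3 - 2*sin(3*z)/9.
Then F(pi) - F(0) = (-2*pi/3) - (0) = -2*pi/3.

-2*pi/3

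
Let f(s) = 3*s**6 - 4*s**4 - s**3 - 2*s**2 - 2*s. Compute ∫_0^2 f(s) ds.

By the power rule, an antiderivative is F(s) = 3*s**7/7 - 4*s**5/5 - s**4/4 - 2*s**3/3 - s**2.
Then F(2) - F(0) = (1672/105) - (0) = 1672/105.

1672/105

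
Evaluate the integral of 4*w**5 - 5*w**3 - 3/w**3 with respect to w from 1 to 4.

By the power rule, an antiderivative is F(w) = 2*w**6/3 - 5*w**4/4 + 3/(2*w**2).
Then F(4) - F(1) = (231433/96) - (11/12) = 77115/32.

77115/32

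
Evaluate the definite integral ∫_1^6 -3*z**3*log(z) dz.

-972*log(3) - 972*log(2) + 3885/16

Integrate by parts once (u = ln z, dv = -3*z**3 dz).
An antiderivative is F(z) = -3*z**4*(4*log(z) - 1)/16.
Then F(6) - F(1) = (-972*log(3) - 972*log(2) + 243) - (3/16) = -972*log(3) - 972*log(2) + 3885/16.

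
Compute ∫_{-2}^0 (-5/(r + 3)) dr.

An antiderivative is F(r) = -5*log(r + 3).
Then F(0) - F(-2) = (-5*log(3)) - (0) = -5*log(3).

-5*log(3)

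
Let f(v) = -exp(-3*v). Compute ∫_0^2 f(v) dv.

(1 - exp(6))*exp(-6)/3

An antiderivative is F(v) = exp(-3*v)/3.
Then F(2) - F(0) = (exp(-6)/3) - (1/3) = (1 - exp(6))*exp(-6)/3.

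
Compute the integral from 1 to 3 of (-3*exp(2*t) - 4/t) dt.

An antiderivative is F(t) = -3*exp(2*t)/2 - 4*log(t).
Then F(3) - F(1) = (-3*exp(6)/2 - log(81)) - (-3*exp(2)/2) = -3*exp(6)/2 - log(81) + 3*exp(2)/2.

-3*exp(6)/2 - log(81) + 3*exp(2)/2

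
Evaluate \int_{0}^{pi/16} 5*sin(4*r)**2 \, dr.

-5/16 + 5*pi/32

Use the identity sin^2(4*r) = (1 - cos(8*r))/2.
An antiderivative is F(r) = 5*r/2 - 5*sin(8*r)/16.
Then F(pi/16) - F(0) = (-5/16 + 5*pi/32) - (0) = -5/16 + 5*pi/32.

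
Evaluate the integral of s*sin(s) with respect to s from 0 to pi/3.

Integrate by parts once (u = s, dv = sin(s) ds).
An antiderivative is F(s) = -s*cos(s) + sin(s).
Then F(pi/3) - F(0) = (-pi/6 + sqrt(3)/2) - (0) = -pi/6 + sqrt(3)/2.

-pi/6 + sqrt(3)/2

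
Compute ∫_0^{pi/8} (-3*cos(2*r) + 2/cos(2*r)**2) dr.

An antiderivative is F(r) = -3*sin(2*r)/2 + tan(2*r).
Then F(pi/8) - F(0) = (1 - 3*sqrt(2)/4) - (0) = 1 - 3*sqrt(2)/4.

1 - 3*sqrt(2)/4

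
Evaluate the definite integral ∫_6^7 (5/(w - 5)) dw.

An antiderivative is F(w) = 5*log(w - 5).
Then F(7) - F(6) = (log(32)) - (0) = log(32).

log(32)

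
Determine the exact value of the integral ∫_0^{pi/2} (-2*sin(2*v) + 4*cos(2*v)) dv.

-2

An antiderivative is F(v) = 2*sin(2*v) + cos(2*v).
Then F(pi/2) - F(0) = (-1) - (1) = -2.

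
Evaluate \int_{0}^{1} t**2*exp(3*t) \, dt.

-2/27 + 5*exp(3)/27

Integrate by parts twice (u = t^2, dv = exp(3*t) dt).
An antiderivative is F(t) = (9*t**2 - 6*t + 2)*exp(3*t)/27.
Then F(1) - F(0) = (5*exp(3)/27) - (2/27) = -2/27 + 5*exp(3)/27.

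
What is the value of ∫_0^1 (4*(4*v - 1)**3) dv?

20

Let u = 4*v - 1, so du = 4 dv. When v = 0, u = -1; when v = 1, u = 3.
The integral becomes ∫ u**3 du from -1 to 3, with antiderivative u**4/4.
Back in v: F(v) = (4*v - 1)**4/4.
Then F(1) - F(0) = (81/4) - (1/4) = 20.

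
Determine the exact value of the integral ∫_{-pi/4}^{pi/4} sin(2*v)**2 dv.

pi/4

Use the identity sin^2(2*v) = (1 - cos(4*v))/2.
An antiderivative is F(v) = v/2 - sin(4*v)/8.
Then F(pi/4) - F(-pi/4) = (pi/8) - (-pi/8) = pi/4.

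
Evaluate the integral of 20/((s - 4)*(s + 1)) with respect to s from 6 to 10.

Factor the denominator: s**2 - 3*s - 4 = (s + 1)(s - 4).
Partial fractions: 20/((s - 4)*(s + 1)) = -4/(s + 1) + 4/(s - 4).
An antiderivative is F(s) = 4*log(s - 4) - 4*log(s + 1).
Then F(10) - F(6) = (-4*log(11) + 4*log(2) + 4*log(3)) - (-4*log(7) + 4*log(2)) = -4*log(11) + 4*log(3) + 4*log(7).

-4*log(11) + 4*log(3) + 4*log(7)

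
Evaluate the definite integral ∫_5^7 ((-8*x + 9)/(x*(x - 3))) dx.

-3*log(7) - 5*log(2) + 3*log(5)

Factor the denominator: x**2 - 3*x = x(x - 3).
Partial fractions: (-8*x + 9)/(x*(x - 3)) = -3/x - 5/(x - 3).
An antiderivative is F(x) = -3*log(x) - 5*log(x - 3).
Then F(7) - F(5) = (-10*log(2) - 3*log(7)) - (-3*log(5) - 5*log(2)) = -3*log(7) - 5*log(2) + 3*log(5).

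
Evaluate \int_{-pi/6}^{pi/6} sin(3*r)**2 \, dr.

Use the identity sin^2(3*r) = (1 - cos(6*r))/2.
An antiderivative is F(r) = r/2 - sin(6*r)/12.
Then F(pi/6) - F(-pi/6) = (pi/12) - (-pi/12) = pi/6.

pi/6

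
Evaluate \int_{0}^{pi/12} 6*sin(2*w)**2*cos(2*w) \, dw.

1/8

Let u = sin(2*w), so du = 2*cos(2*w) dw. When w = 0, u = 0; when w = pi/12, u = 1/2.
The integral becomes 3·∫ u**2 du from 0 to 1/2, with antiderivative u**3.
Back in w: F(w) = sin(2*w)**3.
Then F(pi/12) - F(0) = (1/8) - (0) = 1/8.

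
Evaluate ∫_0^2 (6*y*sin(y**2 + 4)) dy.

3*cos(4) - 3*cos(8)

Let u = y**2 + 4, so du = 2*y dy. When y = 0, u = 4; when y = 2, u = 8.
The integral becomes 3·∫ sin(u) du from 4 to 8, with antiderivative -3*cos(u).
Back in y: F(y) = -3*cos(y**2 + 4).
Then F(2) - F(0) = (-3*cos(8)) - (-3*cos(4)) = 3*cos(4) - 3*cos(8).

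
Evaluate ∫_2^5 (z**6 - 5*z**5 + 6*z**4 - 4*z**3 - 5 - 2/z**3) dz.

By the power rule, an antiderivative is F(z) = z**7/7 - 5*z**6/6 + 6*z**5/5 - z**4 - 5*z + z**(-2).
Then F(5) - F(2) = (1301917/1050) - (-9407/420) = 883623/700.

883623/700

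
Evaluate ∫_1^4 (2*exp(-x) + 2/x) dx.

-2*exp(-4) + 2*exp(-1) + 4*log(2)

An antiderivative is F(x) = 2*log(x) - 2*exp(-x).
Then F(4) - F(1) = (-2*exp(-4) + 4*log(2)) - (-2*exp(-1)) = -2*exp(-4) + 2*exp(-1) + 4*log(2).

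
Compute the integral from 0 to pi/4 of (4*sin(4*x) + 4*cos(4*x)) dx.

An antiderivative is F(x) = sin(4*x) - cos(4*x).
Then F(pi/4) - F(0) = (1) - (-1) = 2.

2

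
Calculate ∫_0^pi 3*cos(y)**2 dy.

Use the identity cos^2(y) = (1 + cos(2*y))/2.
An antiderivative is F(y) = 3*y/2 + 3*sin(2*y)/4.
Then F(pi) - F(0) = (3*pi/2) - (0) = 3*pi/2.

3*pi/2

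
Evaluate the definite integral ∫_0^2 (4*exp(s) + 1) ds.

-2 + 4*exp(2)

An antiderivative is F(s) = s + 4*exp(s).
Then F(2) - F(0) = (2 + 4*exp(2)) - (4) = -2 + 4*exp(2).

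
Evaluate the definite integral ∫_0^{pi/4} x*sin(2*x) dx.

Integrate by parts once (u = x, dv = sin(2*x) dx).
An antiderivative is F(x) = -x*cos(2*x)/2 + sin(2*x)/4.
Then F(pi/4) - F(0) = (1/4) - (0) = 1/4.

1/4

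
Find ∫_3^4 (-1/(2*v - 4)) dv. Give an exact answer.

-log(2)/2

An antiderivative is F(v) = -log(2*v - 4)/2.
Then F(4) - F(3) = (-log(2)) - (-log(2)/2) = -log(2)/2.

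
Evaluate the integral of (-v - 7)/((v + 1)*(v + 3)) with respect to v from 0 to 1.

log(2/9)

Factor the denominator: v**2 + 4*v + 3 = (v + 3)(v + 1).
Partial fractions: (-v - 7)/((v + 1)*(v + 3)) = 2/(v + 3) - 3/(v + 1).
An antiderivative is F(v) = -3*log(v + 1) + 2*log(v + 3).
Then F(1) - F(0) = (log(2)) - (log(9)) = log(2/9).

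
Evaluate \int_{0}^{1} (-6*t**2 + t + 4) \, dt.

5/2

By the power rule, an antiderivative is F(t) = -2*t**3 + t**2/2 + 4*t.
Then F(1) - F(0) = (5/2) - (0) = 5/2.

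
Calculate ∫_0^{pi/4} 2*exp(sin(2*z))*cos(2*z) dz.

-1 + E

Let u = sin(2*z), so du = 2*cos(2*z) dz. When z = 0, u = 0; when z = pi/4, u = 1.
The integral becomes ∫ exp(u) du from 0 to 1, with antiderivative exp(u).
Back in z: F(z) = exp(sin(2*z)).
Then F(pi/4) - F(0) = (E) - (1) = -1 + E.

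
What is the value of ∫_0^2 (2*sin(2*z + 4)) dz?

Let u = 2*z + 4, so du = 2 dz. When z = 0, u = 4; when z = 2, u = 8.
The integral becomes ∫ sin(u) du from 4 to 8, with antiderivative -cos(u).
Back in z: F(z) = -cos(2*z + 4).
Then F(2) - F(0) = (-cos(8)) - (-cos(4)) = cos(4) - cos(8).

cos(4) - cos(8)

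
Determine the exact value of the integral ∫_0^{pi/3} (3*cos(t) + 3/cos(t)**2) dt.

9*sqrt(3)/2

An antiderivative is F(t) = 3*sin(t) + 3*tan(t).
Then F(pi/3) - F(0) = (9*sqrt(3)/2) - (0) = 9*sqrt(3)/2.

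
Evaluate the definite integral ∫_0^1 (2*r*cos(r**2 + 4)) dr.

Let u = r**2 + 4, so du = 2*r dr. When r = 0, u = 4; when r = 1, u = 5.
The integral becomes ∫ cos(u) du from 4 to 5, with antiderivative sin(u).
Back in r: F(r) = sin(r**2 + 4).
Then F(1) - F(0) = (sin(5)) - (sin(4)) = sin(5) - sin(4).

sin(5) - sin(4)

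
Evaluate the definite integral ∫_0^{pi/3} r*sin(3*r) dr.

Integrate by parts once (u = r, dv = sin(3*r) dr).
An antiderivative is F(r) = -r*cos(3*r)/3 + sin(3*r)/9.
Then F(pi/3) - F(0) = (pi/9) - (0) = pi/9.

pi/9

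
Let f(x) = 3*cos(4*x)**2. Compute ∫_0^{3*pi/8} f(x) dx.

9*pi/16

Use the identity cos^2(4*x) = (1 + cos(8*x))/2.
An antiderivative is F(x) = 3*x/2 + 3*sin(8*x)/16.
Then F(3*pi/8) - F(0) = (9*pi/16) - (0) = 9*pi/16.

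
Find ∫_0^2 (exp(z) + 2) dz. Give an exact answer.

An antiderivative is F(z) = 2*z + exp(z).
Then F(2) - F(0) = (4 + exp(2)) - (1) = 3 + exp(2).

3 + exp(2)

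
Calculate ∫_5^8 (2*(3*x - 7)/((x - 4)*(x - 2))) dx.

11*log(2)

Factor the denominator: x**2 - 6*x + 8 = (x - 2)(x - 4).
Partial fractions: 2*(3*x - 7)/((x - 4)*(x - 2)) = 1/(x - 2) + 5/(x - 4).
An antiderivative is F(x) = 5*log(x - 4) + log(x - 2).
Then F(8) - F(5) = (log(3) + 11*log(2)) - (log(3)) = 11*log(2).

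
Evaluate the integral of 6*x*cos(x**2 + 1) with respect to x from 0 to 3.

Let u = x**2 + 1, so du = 2*x dx. When x = 0, u = 1; when x = 3, u = 10.
The integral becomes 3·∫ cos(u) du from 1 to 10, with antiderivative 3*sin(u).
Back in x: F(x) = 3*sin(x**2 + 1).
Then F(3) - F(0) = (3*sin(10)) - (3*sin(1)) = -3*sin(1) + 3*sin(10).

-3*sin(1) + 3*sin(10)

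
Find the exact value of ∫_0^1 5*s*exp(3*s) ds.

5/9 + 10*exp(3)/9

Integrate by parts once (u = s, dv = 5*exp(3*s) ds).
An antiderivative is F(s) = (15*s - 5)*exp(3*s)/9.
Then F(1) - F(0) = (10*exp(3)/9) - (-5/9) = 5/9 + 10*exp(3)/9.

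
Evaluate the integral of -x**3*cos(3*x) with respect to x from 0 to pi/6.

Integrate by parts 3 times (u = x^3, dv = -cos(3*x) dx).
An antiderivative is F(x) = -x**3*sin(3*x)/3 - x**2*cos(3*x)/3 + 2*x*sin(3*x)/9 + 2*cos(3*x)/27.
Then F(pi/6) - F(0) = (pi*(24 - pi**2)/648) - (2/27) = -2/27 - pi**3/648 + pi/27.

-2/27 - pi**3/648 + pi/27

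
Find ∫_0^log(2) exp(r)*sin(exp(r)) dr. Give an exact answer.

Let u = exp(r), so du = exp(r) dr. When r = 0, u = 1; when r = log(2), u = 2.
The integral becomes ∫ sin(u) du from 1 to 2, with antiderivative -cos(u).
Back in r: F(r) = -cos(exp(r)).
Then F(log(2)) - F(0) = (-cos(2)) - (-cos(1)) = -cos(2) + cos(1).

-cos(2) + cos(1)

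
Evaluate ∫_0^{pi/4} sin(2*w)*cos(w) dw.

2/3 - sqrt(2)/6

Use the identity sin(2*w)cos(w) = [sin(3*w) + sin(w)]/2.
An antiderivative is F(w) = -cos(w)/2 - cos(3*w)/6.
Then F(pi/4) - F(0) = (-sqrt(2)/6) - (-2/3) = 2/3 - sqrt(2)/6.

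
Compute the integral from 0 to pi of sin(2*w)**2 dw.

pi/2

Use the identity sin^2(2*w) = (1 - cos(4*w))/2.
An antiderivative is F(w) = w/2 - sin(4*w)/8.
Then F(pi) - F(0) = (pi/2) - (0) = pi/2.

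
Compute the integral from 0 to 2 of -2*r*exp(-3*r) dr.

Integrate by parts once (u = r, dv = -2*exp(-3*r) dr).
An antiderivative is F(r) = (6*r + 2)*exp(-3*r)/9.
Then F(2) - F(0) = (14*exp(-6)/9) - (2/9) = -2/9 + 14*exp(-6)/9.

-2/9 + 14*exp(-6)/9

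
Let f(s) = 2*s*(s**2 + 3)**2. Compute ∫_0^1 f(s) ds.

Let u = s**2 + 3, so du = 2*s ds. When s = 0, u = 3; when s = 1, u = 4.
The integral becomes ∫ u**2 du from 3 to 4, with antiderivative u**3/3.
Back in s: F(s) = (s**2 + 3)**3/3.
Then F(1) - F(0) = (64/3) - (9) = 37/3.

37/3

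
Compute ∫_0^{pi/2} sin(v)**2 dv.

Use the identity sin^2(v) = (1 - cos(2*v))/2.
An antiderivative is F(v) = v/2 - sin(2*v)/4.
Then F(pi/2) - F(0) = (pi/4) - (0) = pi/4.

pi/4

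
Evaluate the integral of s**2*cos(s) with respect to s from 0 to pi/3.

Integrate by parts twice (u = s^2, dv = cos(s) ds).
An antiderivative is F(s) = s**2*sin(s) + 2*s*cos(s) - 2*sin(s).
Then F(pi/3) - F(0) = (-sqrt(3) + sqrt(3)*pi**2/18 + pi/3) - (0) = -sqrt(3) + sqrt(3)*pi**2/18 + pi/3.

-sqrt(3) + sqrt(3)*pi**2/18 + pi/3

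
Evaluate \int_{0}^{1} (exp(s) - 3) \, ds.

-4 + E

An antiderivative is F(s) = -3*s + exp(s).
Then F(1) - F(0) = (-3 + E) - (1) = -4 + E.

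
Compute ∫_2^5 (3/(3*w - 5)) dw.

log(10)

An antiderivative is F(w) = log(3*w - 5).
Then F(5) - F(2) = (log(10)) - (0) = log(10).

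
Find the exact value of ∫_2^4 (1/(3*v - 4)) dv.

2*log(2)/3

An antiderivative is F(v) = log(3*v - 4)/3.
Then F(4) - F(2) = (log(2)) - (log(2)/3) = 2*log(2)/3.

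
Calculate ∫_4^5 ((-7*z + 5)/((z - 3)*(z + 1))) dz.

-7*log(2) - 3*log(3) + 3*log(5)

Factor the denominator: z**2 - 2*z - 3 = (z + 1)(z - 3).
Partial fractions: (-7*z + 5)/((z - 3)*(z + 1)) = -3/(z + 1) - 4/(z - 3).
An antiderivative is F(z) = -4*log(z - 3) - 3*log(z + 1).
Then F(5) - F(4) = (-7*log(2) - 3*log(3)) - (-3*log(5)) = -7*log(2) - 3*log(3) + 3*log(5).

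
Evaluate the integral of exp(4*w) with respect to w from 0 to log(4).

Let u = exp(w), so du = exp(w) dw. When w = 0, u = 1; when w = log(4), u = 4.
The integral becomes ∫ u**3 du from 1 to 4, with antiderivative u**4/4.
Back in w: F(w) = exp(4*w)/4.
Then F(log(4)) - F(0) = (64) - (1/4) = 255/4.

255/4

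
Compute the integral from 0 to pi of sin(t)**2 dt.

Use the identity sin^2(t) = (1 - cos(2*t))/2.
An antiderivative is F(t) = t/2 - sin(2*t)/4.
Then F(pi) - F(0) = (pi/2) - (0) = pi/2.

pi/2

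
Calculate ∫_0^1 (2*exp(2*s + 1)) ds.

-exp(1) + exp(3)

Let u = 2*s + 1, so du = 2 ds. When s = 0, u = 1; when s = 1, u = 3.
The integral becomes ∫ exp(u) du from 1 to 3, with antiderivative exp(u).
Back in s: F(s) = exp(2*s + 1).
Then F(1) - F(0) = (exp(3)) - (exp(1)) = -exp(1) + exp(3).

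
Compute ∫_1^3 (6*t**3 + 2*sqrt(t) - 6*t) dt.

4*sqrt(3) + 284/3

By the power rule, an antiderivative is F(t) = 3*t**4/2 + 4*t**(3/2)/3 - 3*t**2.
Then F(3) - F(1) = (4*sqrt(3) + 189/2) - (-1/6) = 4*sqrt(3) + 284/3.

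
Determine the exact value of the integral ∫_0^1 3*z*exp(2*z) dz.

3/4 + 3*exp(2)/4

Integrate by parts once (u = z, dv = 3*exp(2*z) dz).
An antiderivative is F(z) = (6*z - 3)*exp(2*z)/4.
Then F(1) - F(0) = (3*exp(2)/4) - (-3/4) = 3/4 + 3*exp(2)/4.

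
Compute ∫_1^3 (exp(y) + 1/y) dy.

An antiderivative is F(y) = exp(y) + log(y).
Then F(3) - F(1) = (log(3) + exp(3)) - (exp(1)) = -exp(1) + log(3) + exp(3).

-exp(1) + log(3) + exp(3)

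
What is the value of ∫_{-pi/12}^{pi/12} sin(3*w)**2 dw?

-1/6 + pi/12

Use the identity sin^2(3*w) = (1 - cos(6*w))/2.
An antiderivative is F(w) = w/2 - sin(6*w)/12.
Then F(pi/12) - F(-pi/12) = (-1/12 + pi/24) - (1/12 - pi/24) = -1/6 + pi/12.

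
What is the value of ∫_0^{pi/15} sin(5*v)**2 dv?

Use the identity sin^2(5*v) = (1 - cos(10*v))/2.
An antiderivative is F(v) = v/2 - sin(10*v)/20.
Then F(pi/15) - F(0) = (-sqrt(3)/40 + pi/30) - (0) = -sqrt(3)/40 + pi/30.

-sqrt(3)/40 + pi/30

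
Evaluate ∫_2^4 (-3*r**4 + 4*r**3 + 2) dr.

-1756/5

By the power rule, an antiderivative is F(r) = -3*r**5/5 + r**4 + 2*r.
Then F(4) - F(2) = (-1752/5) - (4/5) = -1756/5.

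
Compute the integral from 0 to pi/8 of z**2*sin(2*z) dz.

-1/4 - sqrt(2)*pi**2/256 + sqrt(2)*pi/32 + sqrt(2)/8

Integrate by parts twice (u = z^2, dv = sin(2*z) dz).
An antiderivative is F(z) = -z**2*cos(2*z)/2 + z*sin(2*z)/2 + cos(2*z)/4.
Then F(pi/8) - F(0) = (sqrt(2)*(-pi**2 + 8*pi + 32)/256) - (1/4) = -1/4 - sqrt(2)*pi**2/256 + sqrt(2)*pi/32 + sqrt(2)/8.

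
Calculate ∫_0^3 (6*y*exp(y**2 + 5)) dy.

-3*(1 - exp(9))*exp(5)

Let u = y**2 + 5, so du = 2*y dy. When y = 0, u = 5; when y = 3, u = 14.
The integral becomes 3·∫ exp(u) du from 5 to 14, with antiderivative 3*exp(u).
Back in y: F(y) = 3*exp(y**2 + 5).
Then F(3) - F(0) = (3*exp(14)) - (3*exp(5)) = -3*(1 - exp(9))*exp(5).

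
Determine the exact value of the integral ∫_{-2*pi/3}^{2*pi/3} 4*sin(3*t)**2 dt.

Use the identity sin^2(3*t) = (1 - cos(6*t))/2.
An antiderivative is F(t) = 2*t - sin(6*t)/3.
Then F(2*pi/3) - F(-2*pi/3) = (4*pi/3) - (-4*pi/3) = 8*pi/3.

8*pi/3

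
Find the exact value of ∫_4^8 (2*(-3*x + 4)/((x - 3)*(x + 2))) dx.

Factor the denominator: x**2 - x - 6 = (x + 2)(x - 3).
Partial fractions: 2*(-3*x + 4)/((x - 3)*(x + 2)) = -4/(x + 2) - 2/(x - 3).
An antiderivative is F(x) = -2*log(x - 3) - 4*log(x + 2).
Then F(8) - F(4) = (-6*log(5) - 4*log(2)) - (-4*log(3) - 4*log(2)) = -6*log(5) + 4*log(3).

-6*log(5) + 4*log(3)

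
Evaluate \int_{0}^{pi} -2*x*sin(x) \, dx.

-2*pi

Integrate by parts once (u = x, dv = -2*sin(x) dx).
An antiderivative is F(x) = 2*x*cos(x) - 2*sin(x).
Then F(pi) - F(0) = (-2*pi) - (0) = -2*pi.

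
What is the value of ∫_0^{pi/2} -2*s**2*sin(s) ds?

4 - 2*pi

Integrate by parts twice (u = s^2, dv = -2*sin(s) ds).
An antiderivative is F(s) = 2*s**2*cos(s) - 4*s*sin(s) - 4*cos(s).
Then F(pi/2) - F(0) = (-2*pi) - (-4) = 4 - 2*pi.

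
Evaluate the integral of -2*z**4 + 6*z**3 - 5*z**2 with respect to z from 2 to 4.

-1952/15

By the power rule, an antiderivative is F(z) = -2*z**5/5 + 3*z**4/2 - 5*z**3/3.
Then F(4) - F(2) = (-1984/15) - (-32/15) = -1952/15.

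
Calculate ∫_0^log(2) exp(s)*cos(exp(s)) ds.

Let u = exp(s), so du = exp(s) ds. When s = 0, u = 1; when s = log(2), u = 2.
The integral becomes ∫ cos(u) du from 1 to 2, with antiderivative sin(u).
Back in s: F(s) = sin(exp(s)).
Then F(log(2)) - F(0) = (sin(2)) - (sin(1)) = -sin(1) + sin(2).

-sin(1) + sin(2)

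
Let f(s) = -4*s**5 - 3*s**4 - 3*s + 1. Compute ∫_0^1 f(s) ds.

-53/30

By the power rule, an antiderivative is F(s) = -2*s**6/3 - 3*s**5/5 - 3*s**2/2 + s.
Then F(1) - F(0) = (-53/30) - (0) = -53/30.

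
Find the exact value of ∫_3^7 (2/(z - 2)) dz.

An antiderivative is F(z) = 2*log(z - 2).
Then F(7) - F(3) = (log(25)) - (0) = log(25).

log(25)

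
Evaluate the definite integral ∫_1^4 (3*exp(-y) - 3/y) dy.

An antiderivative is F(y) = -3*log(y) - 3*exp(-y).
Then F(4) - F(1) = (-6*log(2) - 3*exp(-4)) - (-3*exp(-1)) = -6*log(2) - 3*exp(-4) + 3*exp(-1).

-6*log(2) - 3*exp(-4) + 3*exp(-1)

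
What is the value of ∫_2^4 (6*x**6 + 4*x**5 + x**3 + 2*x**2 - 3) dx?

By the power rule, an antiderivative is F(x) = 6*x**7/7 + 2*x**6/3 + x**4/4 + 2*x**3/3 - 3*x.
Then F(4) - F(2) = (354244/21) - (1090/7) = 350974/21.

350974/21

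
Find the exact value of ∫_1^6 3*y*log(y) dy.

Integrate by parts once (u = ln y, dv = 3*y dy).
An antiderivative is F(y) = 3*y**2*(2*log(y) - 1)/4.
Then F(6) - F(1) = (-27 + 54*log(2) + 54*log(3)) - (-3/4) = -105/4 + 54*log(2) + 54*log(3).

-105/4 + 54*log(2) + 54*log(3)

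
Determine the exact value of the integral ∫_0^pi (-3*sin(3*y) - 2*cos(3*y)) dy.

-2

An antiderivative is F(y) = -2*sin(3*y)/3 + cos(3*y).
Then F(pi) - F(0) = (-1) - (1) = -2.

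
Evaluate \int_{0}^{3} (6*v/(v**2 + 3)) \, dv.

Let u = v**2 + 3, so du = 2*v dv. When v = 0, u = 3; when v = 3, u = 12.
The integral becomes 3·∫ 1/u du from 3 to 12, with antiderivative 3*log(u).
Back in v: F(v) = 3*log(v**2 + 3).
Then F(3) - F(0) = (3*log(3) + 6*log(2)) - (log(27)) = log(64).

log(64)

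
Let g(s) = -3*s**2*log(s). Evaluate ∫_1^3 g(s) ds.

Integrate by parts once (u = ln s, dv = -3*s**2 ds).
An antiderivative is F(s) = -s**3*(3*log(s) - 1)/3.
Then F(3) - F(1) = (9 - 27*log(3)) - (1/3) = 26/3 - 27*log(3).

26/3 - 27*log(3)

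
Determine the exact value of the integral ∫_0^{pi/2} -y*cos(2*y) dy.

Integrate by parts once (u = y, dv = -cos(2*y) dy).
An antiderivative is F(y) = -y*sin(2*y)/2 - cos(2*y)/4.
Then F(pi/2) - F(0) = (1/4) - (-1/4) = 1/2.

1/2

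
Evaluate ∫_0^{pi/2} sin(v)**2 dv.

Use the identity sin^2(v) = (1 - cos(2*v))/2.
An antiderivative is F(v) = v/2 - sin(2*v)/4.
Then F(pi/2) - F(0) = (pi/4) - (0) = pi/4.

pi/4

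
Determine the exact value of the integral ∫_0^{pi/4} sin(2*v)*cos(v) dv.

2/3 - sqrt(2)/6

Use the identity sin(2*v)cos(v) = [sin(3*v) + sin(v)]/2.
An antiderivative is F(v) = -cos(v)/2 - cos(3*v)/6.
Then F(pi/4) - F(0) = (-sqrt(2)/6) - (-2/3) = 2/3 - sqrt(2)/6.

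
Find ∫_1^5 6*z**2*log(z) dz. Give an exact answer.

Integrate by parts once (u = ln z, dv = 6*z**2 dz).
An antiderivative is F(z) = 2*z**3*(3*log(z) - 1)/3.
Then F(5) - F(1) = (-250/3 + 250*log(5)) - (-2/3) = -248/3 + 250*log(5).

-248/3 + 250*log(5)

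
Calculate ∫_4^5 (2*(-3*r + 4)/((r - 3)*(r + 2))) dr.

Factor the denominator: r**2 - r - 6 = (r + 2)(r - 3).
Partial fractions: 2*(-3*r + 4)/((r - 3)*(r + 2)) = -4/(r + 2) - 2/(r - 3).
An antiderivative is F(r) = -2*log(r - 3) - 4*log(r + 2).
Then F(5) - F(4) = (-4*log(7) - 2*log(2)) - (-4*log(3) - 4*log(2)) = -4*log(7) + 2*log(2) + 4*log(3).

-4*log(7) + 2*log(2) + 4*log(3)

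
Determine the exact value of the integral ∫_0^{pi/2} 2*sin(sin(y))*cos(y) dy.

2 - 2*cos(1)

Let u = sin(y), so du = cos(y) dy. When y = 0, u = 0; when y = pi/2, u = 1.
The integral becomes 2·∫ sin(u) du from 0 to 1, with antiderivative -2*cos(u).
Back in y: F(y) = -2*cos(sin(y)).
Then F(pi/2) - F(0) = (-2*cos(1)) - (-2) = 2 - 2*cos(1).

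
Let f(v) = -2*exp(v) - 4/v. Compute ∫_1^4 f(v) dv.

An antiderivative is F(v) = -2*exp(v) - 4*log(v).
Then F(4) - F(1) = (-2*exp(4) - 8*log(2)) - (-2*exp(1)) = -2*exp(4) - 8*log(2) + 2*exp(1).

-2*exp(4) - 8*log(2) + 2*exp(1)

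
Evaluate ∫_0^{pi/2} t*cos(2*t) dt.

-1/2

Integrate by parts once (u = t, dv = cos(2*t) dt).
An antiderivative is F(t) = t*sin(2*t)/2 + cos(2*t)/4.
Then F(pi/2) - F(0) = (-1/4) - (1/4) = -1/2.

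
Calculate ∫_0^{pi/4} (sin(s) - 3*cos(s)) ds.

1 - 2*sqrt(2)

An antiderivative is F(s) = -3*sin(s) - cos(s).
Then F(pi/4) - F(0) = (-2*sqrt(2)) - (-1) = 1 - 2*sqrt(2).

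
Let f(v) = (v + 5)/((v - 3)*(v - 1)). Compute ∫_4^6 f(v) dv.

-3*log(5) + 7*log(3)

Factor the denominator: v**2 - 4*v + 3 = (v - 1)(v - 3).
Partial fractions: (v + 5)/((v - 3)*(v - 1)) = -3/(v - 1) + 4/(v - 3).
An antiderivative is F(v) = 4*log(v - 3) - 3*log(v - 1).
Then F(6) - F(4) = (-3*log(5) + 4*log(3)) - (-log(27)) = -3*log(5) + 7*log(3).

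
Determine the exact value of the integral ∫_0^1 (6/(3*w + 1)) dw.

Let u = 3*w + 1, so du = 3 dw. When w = 0, u = 1; when w = 1, u = 4.
The integral becomes 2·∫ 1/u du from 1 to 4, with antiderivative 2*log(u).
Back in w: F(w) = 2*log(3*w + 1).
Then F(1) - F(0) = (log(16)) - (0) = log(16).

log(16)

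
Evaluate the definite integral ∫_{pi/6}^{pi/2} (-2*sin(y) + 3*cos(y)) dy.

An antiderivative is F(y) = 3*sin(y) + 2*cos(y).
Then F(pi/2) - F(pi/6) = (3) - (3/2 + sqrt(3)) = 3/2 - sqrt(3).

3/2 - sqrt(3)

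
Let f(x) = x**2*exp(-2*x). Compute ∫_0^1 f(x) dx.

Integrate by parts twice (u = x^2, dv = exp(-2*x) dx).
An antiderivative is F(x) = (-2*x**2 - 2*x - 1)*exp(-2*x)/4.
Then F(1) - F(0) = (-5*exp(-2)/4) - (-1/4) = (-5 + exp(2))*exp(-2)/4.

(-5 + exp(2))*exp(-2)/4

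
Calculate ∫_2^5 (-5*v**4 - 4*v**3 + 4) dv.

-3690

By the power rule, an antiderivative is F(v) = -v**5 - v**4 + 4*v.
Then F(5) - F(2) = (-3730) - (-40) = -3690.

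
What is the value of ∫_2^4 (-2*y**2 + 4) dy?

By the power rule, an antiderivative is F(y) = -2*y**3/3 + 4*y.
Then F(4) - F(2) = (-80/3) - (8/3) = -88/3.

-88/3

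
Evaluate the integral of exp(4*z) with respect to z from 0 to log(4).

Let u = exp(z), so du = exp(z) dz. When z = 0, u = 1; when z = log(4), u = 4.
The integral becomes ∫ u**3 du from 1 to 4, with antiderivative u**4/4.
Back in z: F(z) = exp(4*z)/4.
Then F(log(4)) - F(0) = (64) - (1/4) = 255/4.

255/4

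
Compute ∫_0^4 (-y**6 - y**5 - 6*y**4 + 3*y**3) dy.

By the power rule, an antiderivative is F(y) = -y**7/7 - y**6/6 - 6*y**5/5 + 3*y**4/4.
Then F(4) - F(0) = (-426304/105) - (0) = -426304/105.

-426304/105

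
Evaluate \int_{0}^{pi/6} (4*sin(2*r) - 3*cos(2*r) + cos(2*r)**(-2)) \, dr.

An antiderivative is F(r) = -3*sin(2*r)/2 - 2*cos(2*r) + tan(2*r)/2.
Then F(pi/6) - F(0) = (-1 - sqrt(3)/4) - (-2) = 1 - sqrt(3)/4.

1 - sqrt(3)/4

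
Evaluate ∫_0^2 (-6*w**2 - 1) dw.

-18

By the power rule, an antiderivative is F(w) = -2*w**3 - w.
Then F(2) - F(0) = (-18) - (0) = -18.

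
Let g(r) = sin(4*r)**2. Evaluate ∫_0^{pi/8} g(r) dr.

Use the identity sin^2(4*r) = (1 - cos(8*r))/2.
An antiderivative is F(r) = r/2 - sin(8*r)/16.
Then F(pi/8) - F(0) = (pi/16) - (0) = pi/16.

pi/16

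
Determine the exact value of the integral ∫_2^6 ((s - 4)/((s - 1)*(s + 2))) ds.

log(4/5)

Factor the denominator: s**2 + s - 2 = (s + 2)(s - 1).
Partial fractions: (s - 4)/((s - 1)*(s + 2)) = 2/(s + 2) - 1/(s - 1).
An antiderivative is F(s) = -log(s - 1) + 2*log(s + 2).
Then F(6) - F(2) = (log(64/5)) - (log(16)) = log(4/5).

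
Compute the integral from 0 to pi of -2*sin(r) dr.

An antiderivative is F(r) = 2*cos(r).
Then F(pi) - F(0) = (-2) - (2) = -4.

-4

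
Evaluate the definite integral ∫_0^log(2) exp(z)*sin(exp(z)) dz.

Let u = exp(z), so du = exp(z) dz. When z = 0, u = 1; when z = log(2), u = 2.
The integral becomes ∫ sin(u) du from 1 to 2, with antiderivative -cos(u).
Back in z: F(z) = -cos(exp(z)).
Then F(log(2)) - F(0) = (-cos(2)) - (-cos(1)) = -cos(2) + cos(1).

-cos(2) + cos(1)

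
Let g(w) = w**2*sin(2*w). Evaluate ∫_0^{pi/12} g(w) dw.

-1/4 - sqrt(3)*pi**2/576 + pi/48 + sqrt(3)/8

Integrate by parts twice (u = w^2, dv = sin(2*w) dw).
An antiderivative is F(w) = -w**2*cos(2*w)/2 + w*sin(2*w)/2 + cos(2*w)/4.
Then F(pi/12) - F(0) = (-sqrt(3)*pi**2/576 + pi/48 + sqrt(3)/8) - (1/4) = -1/4 - sqrt(3)*pi**2/576 + pi/48 + sqrt(3)/8.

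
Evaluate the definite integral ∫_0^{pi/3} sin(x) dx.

An antiderivative is F(x) = -cos(x).
Then F(pi/3) - F(0) = (-1/2) - (-1) = 1/2.

1/2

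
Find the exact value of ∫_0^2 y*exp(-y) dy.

Integrate by parts once (u = y, dv = exp(-y) dy).
An antiderivative is F(y) = (-y - 1)*exp(-y).
Then F(2) - F(0) = (-3*exp(-2)) - (-1) = 1 - 3*exp(-2).

1 - 3*exp(-2)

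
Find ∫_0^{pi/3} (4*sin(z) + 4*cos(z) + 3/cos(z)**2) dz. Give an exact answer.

An antiderivative is F(z) = 4*sin(z) - 4*cos(z) + 3*tan(z).
Then F(pi/3) - F(0) = (-2 + 5*sqrt(3)) - (-4) = 2 + 5*sqrt(3).

2 + 5*sqrt(3)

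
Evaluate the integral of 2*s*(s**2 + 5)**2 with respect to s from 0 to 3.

Let u = s**2 + 5, so du = 2*s ds. When s = 0, u = 5; when s = 3, u = 14.
The integral becomes ∫ u**2 du from 5 to 14, with antiderivative u**3/3.
Back in s: F(s) = (s**2 + 5)**3/3.
Then F(3) - F(0) = (2744/3) - (125/3) = 873.

873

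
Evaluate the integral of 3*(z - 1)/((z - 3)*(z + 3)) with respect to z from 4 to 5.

-2*log(7) + 7*log(2)

Factor the denominator: z**2 - 9 = (z + 3)(z - 3).
Partial fractions: 3*(z - 1)/((z - 3)*(z + 3)) = 2/(z + 3) + 1/(z - 3).
An antiderivative is F(z) = log(z - 3) + 2*log(z + 3).
Then F(5) - F(4) = (7*log(2)) - (log(49)) = -2*log(7) + 7*log(2).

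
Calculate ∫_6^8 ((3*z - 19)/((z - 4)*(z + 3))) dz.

Factor the denominator: z**2 - z - 12 = (z + 3)(z - 4).
Partial fractions: (3*z - 19)/((z - 4)*(z + 3)) = 4/(z + 3) - 1/(z - 4).
An antiderivative is F(z) = -log(z - 4) + 4*log(z + 3).
Then F(8) - F(6) = (-2*log(2) + 4*log(11)) - (-log(2) + 8*log(3)) = -8*log(3) - log(2) + 4*log(11).

-8*log(3) - log(2) + 4*log(11)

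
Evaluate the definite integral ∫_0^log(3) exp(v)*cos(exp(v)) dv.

-sin(1) + sin(3)

Let u = exp(v), so du = exp(v) dv. When v = 0, u = 1; when v = log(3), u = 3.
The integral becomes ∫ cos(u) du from 1 to 3, with antiderivative sin(u).
Back in v: F(v) = sin(exp(v)).
Then F(log(3)) - F(0) = (sin(3)) - (sin(1)) = -sin(1) + sin(3).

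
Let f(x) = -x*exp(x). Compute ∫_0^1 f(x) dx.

-1

Integrate by parts once (u = x, dv = -exp(x) dx).
An antiderivative is F(x) = (-x + 1)*exp(x).
Then F(1) - F(0) = (0) - (1) = -1.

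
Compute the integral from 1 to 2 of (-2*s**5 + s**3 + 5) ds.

-49/4

By the power rule, an antiderivative is F(s) = -s**6/3 + s**4/4 + 5*s.
Then F(2) - F(1) = (-22/3) - (59/12) = -49/4.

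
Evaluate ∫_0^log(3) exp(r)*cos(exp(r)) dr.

Let u = exp(r), so du = exp(r) dr. When r = 0, u = 1; when r = log(3), u = 3.
The integral becomes ∫ cos(u) du from 1 to 3, with antiderivative sin(u).
Back in r: F(r) = sin(exp(r)).
Then F(log(3)) - F(0) = (sin(3)) - (sin(1)) = -sin(1) + sin(3).

-sin(1) + sin(3)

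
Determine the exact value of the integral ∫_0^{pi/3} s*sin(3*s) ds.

Integrate by parts once (u = s, dv = sin(3*s) ds).
An antiderivative is F(s) = -s*cos(3*s)/3 + sin(3*s)/9.
Then F(pi/3) - F(0) = (pi/9) - (0) = pi/9.

pi/9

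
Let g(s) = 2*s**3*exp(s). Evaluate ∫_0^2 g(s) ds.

Integrate by parts 3 times (u = s^3, dv = 2*exp(s) ds).
An antiderivative is F(s) = (2*s**3 - 6*s**2 + 12*s - 12)*exp(s).
Then F(2) - F(0) = (4*exp(2)) - (-12) = 12 + 4*exp(2).

12 + 4*exp(2)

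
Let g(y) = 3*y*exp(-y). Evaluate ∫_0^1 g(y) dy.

3 - 6*exp(-1)

Integrate by parts once (u = y, dv = 3*exp(-y) dy).
An antiderivative is F(y) = (-3*y - 3)*exp(-y).
Then F(1) - F(0) = (-6*exp(-1)) - (-3) = 3 - 6*exp(-1).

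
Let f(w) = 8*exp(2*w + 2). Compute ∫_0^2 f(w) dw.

Let u = 2*w + 2, so du = 2 dw. When w = 0, u = 2; when w = 2, u = 6.
The integral becomes 4·∫ exp(u) du from 2 to 6, with antiderivative 4*exp(u).
Back in w: F(w) = 4*exp(2*w + 2).
Then F(2) - F(0) = (4*exp(6)) - (4*exp(2)) = -4*(1 - exp(4))*exp(2).

-4*(1 - exp(4))*exp(2)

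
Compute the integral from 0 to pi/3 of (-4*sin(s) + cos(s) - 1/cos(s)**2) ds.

-2 - sqrt(3)/2

An antiderivative is F(s) = sin(s) + 4*cos(s) - tan(s).
Then F(pi/3) - F(0) = (2 - sqrt(3)/2) - (4) = -2 - sqrt(3)/2.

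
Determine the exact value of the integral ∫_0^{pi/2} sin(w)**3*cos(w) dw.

1/4

Let u = sin(w), so du = cos(w) dw. When w = 0, u = 0; when w = pi/2, u = 1.
The integral becomes ∫ u**3 du from 0 to 1, with antiderivative u**4/4.
Back in w: F(w) = sin(w)**4/4.
Then F(pi/2) - F(0) = (1/4) - (0) = 1/4.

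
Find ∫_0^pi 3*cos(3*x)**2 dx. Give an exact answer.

3*pi/2

Use the identity cos^2(3*x) = (1 + cos(6*x))/2.
An antiderivative is F(x) = 3*x/2 + sin(6*x)/4.
Then F(pi) - F(0) = (3*pi/2) - (0) = 3*pi/2.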